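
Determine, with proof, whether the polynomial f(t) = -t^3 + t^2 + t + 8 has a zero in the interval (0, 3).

f(0) = 8 and f(3) = -7, which have opposite signs.
f is continuous everywhere (it is a polynomial), in particular on [0, 3].
By the Intermediate Value Theorem, f takes the value 0 somewhere in the open interval.

Such a root exists.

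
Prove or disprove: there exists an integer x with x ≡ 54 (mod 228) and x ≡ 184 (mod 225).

No such integer exists.

Reduce both congruences modulo 3, which divides 228 and 225: they say x ≡ 54 (mod 3) and x ≡ 184 (mod 3).
These are incompatible: 54 − 184 = -130 is not divisible by 3.
Therefore no such x exists.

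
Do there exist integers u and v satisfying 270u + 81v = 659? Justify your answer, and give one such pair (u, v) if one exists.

No such integers exist.

gcd(270, 81) = 27, so every integer of the form 270u + 81v is a multiple of 27.
However 659 leaves remainder 11 on division by 27.
So the equation is unsolvable over ℤ.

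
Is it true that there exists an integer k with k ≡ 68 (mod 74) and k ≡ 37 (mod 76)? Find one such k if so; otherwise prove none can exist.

No, no such integer exists.

Both moduli are multiples of 2 = gcd(74, 76), so any solution would satisfy k ≡ 68 and k ≡ 37 modulo 2 simultaneously.
These are incompatible: 68 − 37 = 31 is not divisible by 2.
Therefore no such k exists.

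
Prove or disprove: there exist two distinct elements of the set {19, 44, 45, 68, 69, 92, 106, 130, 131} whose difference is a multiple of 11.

Two integers differ by a multiple of 11 exactly when they have the same residue mod 11. The residues are 19↦8, 44↦0, 45↦1, 68↦2, 69↦3, 92↦4, 106↦7, 130↦9, 131↦10.
No residue repeats among the 9 elements, so no pair has difference ≡ 0 (mod 11).

There is no such pair.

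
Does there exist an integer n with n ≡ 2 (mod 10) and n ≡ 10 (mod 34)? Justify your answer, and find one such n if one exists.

Here gcd(10, 34) = 2, and both 2 and 10 leave remainder 0 mod 2, so the system is consistent.
Write n = 2 + 10t. Then 10t ≡ 10 − 2 ≡ 8 (mod 34); dividing through by 2 gives 5t ≡ 4 (mod 17).
Note 5·7 = 35 ≡ 1 (mod 17) (as 35 − 1 = 2·17), so 5⁻¹ ≡ 7.
Multiplying by 7: t ≡ 7·4 = 28 ≡ 11 (mod 17).
Then n = 2 + 10·11 = 112.
Check: 112 mod 10 = 2, 112 mod 34 = 10. ✓

n = 112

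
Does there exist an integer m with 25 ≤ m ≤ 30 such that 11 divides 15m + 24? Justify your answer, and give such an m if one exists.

m = 27

At m = 27 we get 15·27 + 24 = 429, and 429 = 11·39.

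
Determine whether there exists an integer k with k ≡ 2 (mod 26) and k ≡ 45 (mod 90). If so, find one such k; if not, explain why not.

Reduce both congruences modulo 2, which divides 26 and 90: they say k ≡ 2 (mod 2) and k ≡ 45 (mod 2).
However 2 ≡ 0 and 45 ≡ 1 (mod 2), and 0 ≠ 1.
So no integer satisfies both congruences.

No, no such integer exists.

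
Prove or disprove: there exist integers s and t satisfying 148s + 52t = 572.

s = 0, t = 11

Every value of 148s + 52t is a multiple of gcd(148, 52) = 4; since 4 ∣ 572, solutions exist.
Dividing through by 4 reduces the equation to 37s + 13t = 143.
Run the Euclidean algorithm on 37 and 13: 37 = 2·13 + 11, 13 = 1·11 + 2, 11 = 5·2 + 1, 2 = 2·1 + 0.
Back-substituting, 1 = 11 − 5·2 = 11 − 5·(13 − 1·11) = −5·13 + 6·11 = −5·13 + 6·(37 − 2·13) = 6·37 − 17·13; that is, 37·6 + 13·(-17) = 1.
Scaling by 143 gives the particular solution (s, t) = (858, -2431).
Subtracting 66·13 from s and adding 66·37 to t gives the tidier solution (0, 11).
Indeed 148·0 + 52·11 = 0 + 572 = 572.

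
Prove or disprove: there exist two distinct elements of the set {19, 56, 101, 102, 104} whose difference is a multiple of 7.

Residues mod 7: 19↦5, 56↦0, 101↦3, 102↦4, 104↦6.
All 5 residues are distinct, so no two elements differ by a multiple of 7.

There is no such pair.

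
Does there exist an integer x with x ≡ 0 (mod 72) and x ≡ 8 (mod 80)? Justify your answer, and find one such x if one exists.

x = 648

The moduli are not coprime: gcd(72, 80) = 8. Compatibility requires 8 ∣ (8 − 0) = 8, which holds, so solutions exist.
Write x = 0 + 72t. Then 72t ≡ 8 − 0 ≡ 8 (mod 80); dividing through by 8 gives 9t ≡ 1 (mod 10).
Invert 9 mod 10 by the Euclidean algorithm: 10 = 1·9 + 1, 9 = 9·1 + 0; back-substituting, 1 = 10 − 1·9. Hence 9·(-1) ≡ 1, so 9⁻¹ ≡ -1 ≡ 9 (mod 10).
Therefore t ≡ 9·1 = 9 (mod 10).
Then x = 0 + 72·9 = 648.
Check: 648 mod 72 = 0, 648 mod 80 = 8. ✓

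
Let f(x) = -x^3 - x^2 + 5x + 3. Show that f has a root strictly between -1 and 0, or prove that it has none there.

Yes, f has a root in the interval.

f(-1) = -2 and f(0) = 3, which have opposite signs.
As a polynomial, f is continuous on every closed interval.
By the Intermediate Value Theorem, f takes the value 0 somewhere in the open interval.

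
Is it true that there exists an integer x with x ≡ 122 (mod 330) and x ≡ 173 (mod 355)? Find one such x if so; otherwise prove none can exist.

No, no such integer exists.

Reduce both congruences modulo 5, which divides 330 and 355: they say x ≡ 122 (mod 5) and x ≡ 173 (mod 5).
However 122 ≡ 2 and 173 ≡ 3 (mod 5), and 2 ≠ 3.
Therefore no such x exists.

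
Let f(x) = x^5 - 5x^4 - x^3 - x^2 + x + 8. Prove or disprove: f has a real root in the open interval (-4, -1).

f(-4) = -2252 and f(-1) = 1, which have opposite signs.
Since f is a polynomial it is continuous on [-4, -1].
By the Intermediate Value Theorem f must vanish at some point of (-4, -1).

Yes, f has a root in the interval.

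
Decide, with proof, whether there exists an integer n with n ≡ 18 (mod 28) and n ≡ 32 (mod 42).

n = 74

Here gcd(28, 42) = 14, and both 18 and 32 leave remainder 4 mod 14, so the system is consistent.
Step through n = 18, 18 + 28, 18 + 2·28, …: the values 18, 46, 74 reduce mod 42 to 18, 4, 32. The value 74 hits 32.
Indeed 74 ≡ 18 (mod 28) and 74 ≡ 32 (mod 42).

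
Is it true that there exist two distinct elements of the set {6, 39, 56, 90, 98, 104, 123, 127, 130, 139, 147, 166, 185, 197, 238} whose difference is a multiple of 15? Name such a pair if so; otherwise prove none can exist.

There is no such pair.

Residues mod 15: 6↦6, 39↦9, 56↦11, 90↦0, 98↦8, 104↦14, 123↦3, 127↦7, 130↦10, 139↦4, 147↦12, 166↦1, 185↦5, 197↦2, 238↦13.
All 15 residues are distinct, so no two elements differ by a multiple of 15.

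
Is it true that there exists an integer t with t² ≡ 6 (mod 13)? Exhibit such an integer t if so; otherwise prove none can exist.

No, no such integer exists.

Computing t² mod 13 for t = 0, 1, …, 6 (enough, by the symmetry t ↦ 13 − t) gives 0, 1, 4, 9, 3, 12, 10.
So the quadratic residues mod 13 are {0, 1, 3, 4, 9, 10, 12}, and 6 is not among them.
Therefore t² ≡ 6 (mod 13) has no solution.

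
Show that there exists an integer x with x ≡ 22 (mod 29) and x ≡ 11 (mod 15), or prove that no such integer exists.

x = 341

gcd(29, 15) = 1, so the Chinese Remainder Theorem guarantees exactly one residue class mod 435 satisfying both.
Write x = 22 + 29t and require 22 + 29t ≡ 11 (mod 15), i.e. 29t ≡ 4 (mod 15).
29 ≡ 14 (mod 15), so this reads 14t ≡ 4 (mod 15). Invert 14 mod 15 by the Euclidean algorithm: 15 = 1·14 + 1, 14 = 14·1 + 0; back-substituting, 1 = 15 − 1·14. Hence 14·(-1) ≡ 1, so 14⁻¹ ≡ -1 ≡ 14 (mod 15).
Therefore t ≡ 14·4 = 56 ≡ 11 (mod 15).
With t = 11: x = 22 + 29·11 = 341.
Indeed 341 ≡ 22 (mod 29) and 341 ≡ 11 (mod 15).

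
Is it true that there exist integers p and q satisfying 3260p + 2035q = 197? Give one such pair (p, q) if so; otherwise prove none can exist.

No, no such integers exist.

Both 3260 and 2035 are divisible by gcd(3260, 2035) = 5, hence so is any combination 3260p + 2035q.
But 197 = 5·39 + 2, so 5 ∤ 197.
Hence no integers p, q satisfy the equation.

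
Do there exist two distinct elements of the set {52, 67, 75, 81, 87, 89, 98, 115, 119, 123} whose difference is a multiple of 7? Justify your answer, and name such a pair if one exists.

Both 52 and 87 leave remainder 3 on division by 7; their difference 35 = 5·7 is a multiple of 7.

The pair (52, 87) works.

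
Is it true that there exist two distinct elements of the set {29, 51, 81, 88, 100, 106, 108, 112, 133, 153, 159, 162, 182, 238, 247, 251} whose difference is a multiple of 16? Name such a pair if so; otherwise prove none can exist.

No, no such pair exists.

Reduce each element modulo 16: 29↦13, 51↦3, 81↦1, 88↦8, 100↦4, 106↦10, 108↦12, 112↦0, 133↦5, 153↦9, 159↦15, 162↦2, 182↦6, 238↦14, 247↦7, 251↦11.
All 16 residues are distinct, so no two elements differ by a multiple of 16.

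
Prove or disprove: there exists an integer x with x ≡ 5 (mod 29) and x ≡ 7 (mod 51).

x = 1078

The moduli 29 and 51 are coprime, so by the Chinese Remainder Theorem a unique solution modulo 1479 exists.
Any solution of the first congruence is x = 5 + 29t; substituting into the second, 29t ≡ 7 − 5 ≡ 2 (mod 51).
To invert 29 modulo 51: 51 = 1·29 + 22, 29 = 1·22 + 7, 22 = 3·7 + 1, 7 = 7·1 + 0, and unwinding, 1 = 22 − 3·7 = 22 − 3·(29 − 1·22) = −3·29 + 4·22 = −3·29 + 4·(51 − 1·29) = 4·51 − 7·29. Thus 29⁻¹ ≡ -7 ≡ 44 (mod 51).
Therefore t ≡ 44·2 = 88 ≡ 37 (mod 51).
Taking t = 37 gives x = 5 + 29·37 = 1078.
Check: 1078 mod 29 = 5, 1078 mod 51 = 7. ✓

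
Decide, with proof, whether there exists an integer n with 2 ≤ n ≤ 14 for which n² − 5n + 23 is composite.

The values for n = 2, 3, …, 14 are 17, 17, 19, 23, 29, 37, 47, 59, 73, 89, 107, 127, 149, and each of these is prime.
So no value in the range makes the expression composite.

No such integer n in that range exists.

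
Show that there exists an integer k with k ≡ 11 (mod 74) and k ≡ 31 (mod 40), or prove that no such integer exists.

Here gcd(74, 40) = 2, and both 11 and 31 leave remainder 1 mod 2, so the system is consistent.
Write k = 11 + 74t. Then 74t ≡ 31 − 11 ≡ 20 (mod 40); dividing through by 2 gives 37t ≡ 10 (mod 20).
37 ≡ 17 (mod 20), so this reads 17t ≡ 10 (mod 20). To invert 17 modulo 20: 20 = 1·17 + 3, 17 = 5·3 + 2, 3 = 1·2 + 1, 2 = 2·1 + 0, and unwinding, 1 = 3 − 1·2 = 3 − (17 − 5·3) = −17 + 6·3 = −17 + 6·(20 − 1·17) = 6·20 − 7·17. Thus 17⁻¹ ≡ -7 ≡ 13 (mod 20).
Multiplying by 13: t ≡ 13·10 = 130 ≡ 10 (mod 20).
Then k = 11 + 74·10 = 751.
Indeed 751 ≡ 11 (mod 74) and 751 ≡ 31 (mod 40).

k = 751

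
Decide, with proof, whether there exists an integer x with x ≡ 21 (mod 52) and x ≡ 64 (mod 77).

Since 52 and 77 share no common factor, CRT says the pair of congruences has a solution (unique mod 4004).
Any solution of the first congruence is x = 21 + 52t; substituting into the second, 52t ≡ 64 − 21 ≡ 43 (mod 77).
Invert 52 mod 77 by the Euclidean algorithm: 77 = 1·52 + 25, 52 = 2·25 + 2, 25 = 12·2 + 1, 2 = 2·1 + 0; back-substituting, 1 = 25 − 12·2 = 25 − 12·(52 − 2·25) = −12·52 + 25·25 = −12·52 + 25·(77 − 1·52) = 25·77 − 37·52. Hence 52·(-37) ≡ 1, so 52⁻¹ ≡ -37 ≡ 40 (mod 77).
Multiplying by 40: t ≡ 40·43 = 1720 ≡ 26 (mod 77).
With t = 26: x = 21 + 52·26 = 1373.
Indeed 1373 ≡ 21 (mod 52) and 1373 ≡ 64 (mod 77).

x = 1373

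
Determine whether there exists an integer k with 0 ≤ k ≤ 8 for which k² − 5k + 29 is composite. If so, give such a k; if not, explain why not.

At k = 6: 6² − 5·6 + 29 = 35 = 5·7, which is composite.

k = 6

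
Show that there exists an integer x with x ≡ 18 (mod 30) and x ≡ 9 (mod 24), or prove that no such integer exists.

gcd(30, 24) = 6. If x ≡ 18 (mod 30) and x ≡ 9 (mod 24), then x ≡ 18 (mod 6) and x ≡ 9 (mod 6).
These are incompatible: 18 − 9 = 9 is not divisible by 6.
So no integer satisfies both congruences.

No such integer exists.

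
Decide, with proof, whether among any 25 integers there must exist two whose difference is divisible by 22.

Partition the integers by their residue mod 22; there are 22 classes.
With 25 integers and only 22 classes, the pigeonhole principle forces two of them, say a and b, into the same class.
Equal remainders mean a − b ≡ 0 (mod 22), so 22 divides their difference.

True.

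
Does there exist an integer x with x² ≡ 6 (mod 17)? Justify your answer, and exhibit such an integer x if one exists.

No such integer exists.

Computing x² mod 17 for x = 0, 1, …, 8 (enough, by the symmetry x ↦ 17 − x) gives 0, 1, 4, 9, 16, 8, 2, 15, 13.
So the quadratic residues mod 17 are {0, 1, 2, 4, 8, 9, 13, 15, 16}, and 6 is not among them.
Therefore x² ≡ 6 (mod 17) has no solution.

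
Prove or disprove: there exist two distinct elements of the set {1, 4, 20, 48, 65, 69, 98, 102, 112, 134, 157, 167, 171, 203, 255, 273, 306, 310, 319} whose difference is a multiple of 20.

Residues mod 20: 1↦1, 4↦4, 20↦0, 48↦8, 65↦5, 69↦9, 98↦18, 102↦2, 112↦12, 134↦14, 157↦17, 167↦7, 171↦11, 203↦3, 255↦15, 273↦13, 306↦6, 310↦10, 319↦19.
No residue repeats among the 19 elements, so no pair has difference ≡ 0 (mod 20).

No such pair exists.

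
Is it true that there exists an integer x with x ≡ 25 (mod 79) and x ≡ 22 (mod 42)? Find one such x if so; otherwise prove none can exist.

Since 79 and 42 share no common factor, CRT says the pair of congruences has a solution (unique mod 3318).
Any solution of the first congruence is x = 25 + 79t; substituting into the second, 79t ≡ 22 − 25 ≡ 39 (mod 42).
79 ≡ 37 (mod 42), so this reads 37t ≡ 39 (mod 42). Invert 37 mod 42 by the Euclidean algorithm: 42 = 1·37 + 5, 37 = 7·5 + 2, 5 = 2·2 + 1, 2 = 2·1 + 0; back-substituting, 1 = 5 − 2·2 = 5 − 2·(37 − 7·5) = −2·37 + 15·5 = −2·37 + 15·(42 − 1·37) = 15·42 − 17·37. Hence 37·(-17) ≡ 1, so 37⁻¹ ≡ -17 ≡ 25 (mod 42).
Multiplying by 25: t ≡ 25·39 = 975 ≡ 9 (mod 42).
Taking t = 9 gives x = 25 + 79·9 = 736.
Check: 736 mod 79 = 25, 736 mod 42 = 22. ✓

x = 736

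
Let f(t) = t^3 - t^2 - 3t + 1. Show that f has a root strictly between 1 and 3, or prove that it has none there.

Such a root exists.

f(1) = -2 and f(3) = 10, which have opposite signs.
Since f is a polynomial it is continuous on [1, 3].
By the Intermediate Value Theorem f must vanish at some point of (1, 3).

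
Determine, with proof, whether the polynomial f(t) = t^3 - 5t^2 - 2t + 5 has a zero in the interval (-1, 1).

f(-1) = 1 and f(1) = -1, which have opposite signs.
Since f is a polynomial it is continuous on [-1, 1].
By the Intermediate Value Theorem, f takes the value 0 somewhere in the open interval.

Yes, f has a root in the interval.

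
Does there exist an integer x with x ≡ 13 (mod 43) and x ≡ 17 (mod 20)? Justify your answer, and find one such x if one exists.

x = 357

gcd(43, 20) = 1, so the Chinese Remainder Theorem guarantees exactly one residue class mod 860 satisfying both.
Write x = 13 + 43t and require 13 + 43t ≡ 17 (mod 20), i.e. 43t ≡ 4 (mod 20).
43 ≡ 3 (mod 20), so this reads 3t ≡ 4 (mod 20). Since 3·7 = 21 = 1·20 + 1, the inverse of 3 mod 20 is 7.
Therefore t ≡ 7·4 = 28 ≡ 8 (mod 20).
With t = 8: x = 13 + 43·8 = 357.
Check: 357 mod 43 = 13, 357 mod 20 = 17. ✓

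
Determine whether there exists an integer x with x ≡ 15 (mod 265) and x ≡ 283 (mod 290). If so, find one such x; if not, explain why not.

Both moduli are multiples of 5 = gcd(265, 290), so any solution would satisfy x ≡ 15 and x ≡ 283 modulo 5 simultaneously.
However 15 ≡ 0 and 283 ≡ 3 (mod 5), and 0 ≠ 3.
Therefore no such x exists.

No such integer exists.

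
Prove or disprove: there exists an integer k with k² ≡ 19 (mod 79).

Take k = 16. Then 16² = 256 = 3·79 + 19, so 16² ≡ 19 (mod 79).

k = 16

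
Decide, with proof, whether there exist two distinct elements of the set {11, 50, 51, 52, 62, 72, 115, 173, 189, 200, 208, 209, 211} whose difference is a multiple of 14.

No such pair exists.

Residues mod 14: 11↦11, 50↦8, 51↦9, 52↦10, 62↦6, 72↦2, 115↦3, 173↦5, 189↦7, 200↦4, 208↦12, 209↦13, 211↦1.
No residue repeats among the 13 elements, so no pair has difference ≡ 0 (mod 14).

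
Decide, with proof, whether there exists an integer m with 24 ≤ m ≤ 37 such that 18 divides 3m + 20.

The values of 3m + 20 for m = 24, 25, …, 37 are 92, 95, 98, 101, 104, 107, 110, 113, 116, 119, 122, 125, 128, 131; reduced mod 18 these are 2, 5, 8, 11, 14, 17, 2, 5, 8, 11, 14, 17, 2, 5.
None is 0, so 18 never divides 3m + 20 on this range.

There is no such integer m in that range.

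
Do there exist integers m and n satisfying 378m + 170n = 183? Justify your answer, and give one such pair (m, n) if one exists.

No, no such integers exist.

Both 378 and 170 are divisible by gcd(378, 170) = 2, hence so is any combination 378m + 170n.
But 183 is not a multiple of 2 (it leaves remainder 1).
So the equation is unsolvable over ℤ.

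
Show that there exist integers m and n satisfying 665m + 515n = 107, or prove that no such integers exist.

There are no such integers.

Both 665 and 515 are divisible by gcd(665, 515) = 5, hence so is any combination 665m + 515n.
However 107 leaves remainder 2 on division by 5.
Therefore 665m + 515n = 107 has no solution in integers.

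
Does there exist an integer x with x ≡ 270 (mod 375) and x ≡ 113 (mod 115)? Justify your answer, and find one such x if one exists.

gcd(375, 115) = 5. If x ≡ 270 (mod 375) and x ≡ 113 (mod 115), then x ≡ 270 (mod 5) and x ≡ 113 (mod 5).
However 270 ≡ 0 and 113 ≡ 3 (mod 5), and 0 ≠ 3.
Hence the system has no solution.

No such integer exists.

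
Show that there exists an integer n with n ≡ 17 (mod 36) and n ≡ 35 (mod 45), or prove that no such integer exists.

n = 125

gcd(36, 45) = 9. A simultaneous solution exists iff 17 ≡ 35 (mod 9); here 17 mod 9 = 8 = 35 mod 9, so it does.
The integers ≡ 17 (mod 36) are 17, 53, 89, 125, …; their remainders mod 45 are 17, 8, 44, 35, so n = 125 is the first that is ≡ 35 (mod 45).
Verify: 125 = 3·36 + 17 and 125 = 2·45 + 35. ✓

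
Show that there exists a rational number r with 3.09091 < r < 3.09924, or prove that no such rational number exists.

r = 65/21

Scale by 21: the interval becomes (64.90911, 65.08404), which contains the integer 65.
Hence 65/21 is a rational number with 3.09091 < 65/21 < 3.09924.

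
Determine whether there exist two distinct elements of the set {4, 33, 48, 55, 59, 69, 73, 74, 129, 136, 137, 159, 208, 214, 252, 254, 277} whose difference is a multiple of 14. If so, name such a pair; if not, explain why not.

4 and 74 are such a pair.

Both 4 and 74 leave remainder 4 on division by 14; their difference 70 = 5·14 is a multiple of 14.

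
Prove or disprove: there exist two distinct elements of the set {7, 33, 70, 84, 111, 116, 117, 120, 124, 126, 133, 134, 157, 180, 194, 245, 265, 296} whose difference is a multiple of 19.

Reduce each element modulo 19: 7↦7, 33↦14, 70↦13, 84↦8, 111↦16, 116↦2, 117↦3, 120↦6, 124↦10, 126↦12, 133↦0, 134↦1, 157↦5, 180↦9, 194↦4, 245↦17, 265↦18, 296↦11.
No residue repeats among the 18 elements, so no pair has difference ≡ 0 (mod 19).

No such pair exists.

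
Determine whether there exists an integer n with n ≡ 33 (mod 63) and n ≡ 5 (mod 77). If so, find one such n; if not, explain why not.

n = 159

Here gcd(63, 77) = 7, and both 33 and 5 leave remainder 5 mod 7, so the system is consistent.
The integers ≡ 33 (mod 63) are 33, 96, 159, …; their remainders mod 77 are 33, 19, 5, so n = 159 is the first that is ≡ 5 (mod 77).
Verify: 159 = 2·63 + 33 and 159 = 2·77 + 5. ✓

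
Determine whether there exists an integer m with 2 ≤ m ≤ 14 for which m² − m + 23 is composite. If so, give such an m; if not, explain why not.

At m = 12: 12² − 12 + 23 = 155 = 5·31, which is composite.

m = 12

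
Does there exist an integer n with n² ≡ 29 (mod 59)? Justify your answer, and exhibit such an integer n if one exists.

n = 41 works: 41² = 1681, and 1681 − 29 = 1652 = 28·59.

n = 41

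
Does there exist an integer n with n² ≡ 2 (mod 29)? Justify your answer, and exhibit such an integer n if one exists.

There is no such integer.

Apply Euler's criterion with the prime 29: 2 is a quadratic residue iff 2^14 ≡ 1 (mod 29), and a non-residue iff it is ≡ −1.
Squaring successively (mod 29): 2^2 = 4 ≡ 4; 2^4 ≡ 4² = 16 ≡ 16; 2^8 ≡ 16² = 256 ≡ 24.
Since 14 = 8 + 4 + 2, 2^14 ≡ 24 · 16 · 4; multiplying out mod 29: 24·16 = 384 ≡ 7, then 7·4 = 28 ≡ 28. Thus 2^14 ≡ 28 ≡ −1 (mod 29).
By Euler's criterion 2 is a quadratic non-residue mod 29: no n satisfies n² ≡ 2 (mod 29).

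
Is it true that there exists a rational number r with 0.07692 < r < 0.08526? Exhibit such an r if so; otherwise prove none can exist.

Scale by 12: the interval becomes (0.92304, 1.02312), which contains the integer 1.
Dividing back, 0.07692 < 1/12 < 0.08526, and 1/12 is rational.

r = 1/12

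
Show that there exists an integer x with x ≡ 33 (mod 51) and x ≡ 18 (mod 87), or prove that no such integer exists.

x = 1410

Here gcd(51, 87) = 3, and both 33 and 18 leave remainder 0 mod 3, so the system is consistent.
Write x = 33 + 51t. Then 51t ≡ 18 − 33 ≡ 72 (mod 87); dividing through by 3 gives 17t ≡ 24 (mod 29).
To invert 17 modulo 29: 29 = 1·17 + 12, 17 = 1·12 + 5, 12 = 2·5 + 2, 5 = 2·2 + 1, 2 = 2·1 + 0, and unwinding, 1 = 5 − 2·2 = 5 − 2·(12 − 2·5) = −2·12 + 5·5 = −2·12 + 5·(17 − 1·12) = 5·17 − 7·12 = 5·17 − 7·(29 − 1·17) = −7·29 + 12·17. Thus 17⁻¹ ≡ 12 (mod 29).
Multiplying by 12: t ≡ 12·24 = 288 ≡ 27 (mod 29).
Then x = 33 + 51·27 = 1410.
Verify: 1410 = 27·51 + 33 and 1410 = 16·87 + 18. ✓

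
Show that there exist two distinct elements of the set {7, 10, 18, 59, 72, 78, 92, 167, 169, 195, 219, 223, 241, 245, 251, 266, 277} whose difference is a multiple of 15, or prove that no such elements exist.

Both 7 and 277 leave remainder 7 on division by 15; their difference 270 = 18·15 is a multiple of 15.

7 and 277 are such a pair.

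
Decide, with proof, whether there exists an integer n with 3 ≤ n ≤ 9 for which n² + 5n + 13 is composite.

At n = 4: 4² + 5·4 + 13 = 49 = 7·7, which is composite.

n = 4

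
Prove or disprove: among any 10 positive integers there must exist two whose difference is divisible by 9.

Partition the integers by their residue mod 9; there are 9 classes.
Since 10 > 9, two of the 10 integers must share a residue class by the pigeonhole principle; call them a and b.
Equal remainders mean a − b ≡ 0 (mod 9), so 9 divides their difference.

Yes, this is always true.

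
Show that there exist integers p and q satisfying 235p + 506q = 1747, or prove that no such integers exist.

235 and 506 are coprime, so 235p + 506q ranges over all of ℤ.
Dividing repeatedly: 506 = 2·235 + 36, 235 = 6·36 + 19, 36 = 1·19 + 17, 19 = 1·17 + 2, 17 = 8·2 + 1, 2 = 2·1 + 0.
Working back up the chain: 1 = 17 − 8·2 = 17 − 8·(19 − 1·17) = −8·19 + 9·17 = −8·19 + 9·(36 − 1·19) = 9·36 − 17·19 = 9·36 − 17·(235 − 6·36) = −17·235 + 111·36 = −17·235 + 111·(506 − 2·235) = 111·506 − 239·235. So 235·(-239) + 506·111 = 1.
Scaling by 1747 gives the particular solution (p, q) = (-417533, 193917).
Shifting by a multiple of (506, −235) keeps it a solution: p = -417533 + 826·506 = 423, q = 193917 − 826·235 = -193.
Indeed 235·423 + 506·(-193) = 99405 − 97658 = 1747.

p = 423, q = -193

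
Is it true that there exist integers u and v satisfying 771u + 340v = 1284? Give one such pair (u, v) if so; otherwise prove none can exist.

771 and 340 are coprime, so 771u + 340v ranges over all of ℤ.
Euclidean algorithm: 771 = 2·340 + 91, 340 = 3·91 + 67, 91 = 1·67 + 24, 67 = 2·24 + 19, 24 = 1·19 + 5, 19 = 3·5 + 4, 5 = 1·4 + 1, 4 = 4·1 + 0.
Unwinding: 1 = 5 − 1·4 = 5 − (19 − 3·5) = −19 + 4·5 = −19 + 4·(24 − 1·19) = 4·24 − 5·19 = 4·24 − 5·(67 − 2·24) = −5·67 + 14·24 = −5·67 + 14·(91 − 1·67) = 14·91 − 19·67 = 14·91 − 19·(340 − 3·91) = −19·340 + 71·91 = −19·340 + 71·(771 − 2·340) = 71·771 − 161·340, i.e. 771·71 + 340·(-161) = 1.
Scaling by 1284 gives the particular solution (u, v) = (91164, -206724).
Shifting by a multiple of (340, −771) keeps it a solution: u = 91164 − 268·340 = 44, v = -206724 + 268·771 = -96.
Check: 771·44 + 340·(-96) = 33924 − 32640 = 1284. ✓

u = 44, v = -96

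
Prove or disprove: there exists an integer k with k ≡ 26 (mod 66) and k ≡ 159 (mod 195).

Reduce both congruences modulo 3, which divides 66 and 195: they say k ≡ 26 (mod 3) and k ≡ 159 (mod 3).
These are incompatible: 26 − 159 = -133 is not divisible by 3.
Hence the system has no solution.

No such integer exists.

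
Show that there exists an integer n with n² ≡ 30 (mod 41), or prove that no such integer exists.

41 is prime, so by Euler's criterion 30 is a square mod 41 iff 30^((41−1)/2) = 30^20 ≡ 1 (mod 41).
Repeated squaring mod 41: 30^2 = 900 ≡ 39; 30^4 ≡ 39² = 1521 ≡ 4; 30^8 ≡ 4² = 16 ≡ 16; 30^16 ≡ 16² = 256 ≡ 10.
Since 20 = 16 + 4, 30^20 ≡ 10 · 4; multiplying out mod 41: 10·4 = 40 ≡ 40. Thus 30^20 ≡ 40 ≡ −1 (mod 41).
By Euler's criterion 30 is a quadratic non-residue mod 41: no n satisfies n² ≡ 30 (mod 41).

No, no such integer exists.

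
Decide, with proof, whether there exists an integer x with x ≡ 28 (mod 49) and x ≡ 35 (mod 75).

x = 2135

The moduli 49 and 75 are coprime, so by the Chinese Remainder Theorem a unique solution modulo 3675 exists.
Write x = 28 + 49t and require 28 + 49t ≡ 35 (mod 75), i.e. 49t ≡ 7 (mod 75).
Note 49·49 = 2401 ≡ 1 (mod 75) (as 2401 − 1 = 32·75), so 49⁻¹ ≡ 49.
Therefore t ≡ 49·7 = 343 ≡ 43 (mod 75).
With t = 43: x = 28 + 49·43 = 2135.
Indeed 2135 ≡ 28 (mod 49) and 2135 ≡ 35 (mod 75).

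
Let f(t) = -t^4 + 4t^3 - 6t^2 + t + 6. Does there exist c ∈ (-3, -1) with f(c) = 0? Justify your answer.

No.

f(-3) = -240 and f(-1) = -6, both negative, so a sign-change argument is unavailable; we show f keeps this sign on the whole interval.
Shift to the endpoint -1: with t = -1 − u (0 < u < 2), one computes f(-1 − u) = -u^4 - 8u^3 - 24u^2 - 29u - 6.
The nonzero coefficients here are all negative, so for u > 0 every term is negative (or zero), and the constant term -6 is strictly negative.
So f is strictly negative on (-3, -1); no root exists in the interval.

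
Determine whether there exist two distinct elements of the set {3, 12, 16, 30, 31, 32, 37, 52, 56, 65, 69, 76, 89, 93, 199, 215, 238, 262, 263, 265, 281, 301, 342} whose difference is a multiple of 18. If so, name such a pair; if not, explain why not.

Reduce each element mod 18: 3↦3, 12↦12, 16↦16, 30↦12, 31↦13, 32↦14, 37↦1, 52↦16, 56↦2, 65↦11, 69↦15, 76↦4, 89↦17, 93↦3, 199↦1, 215↦17, 238↦4, 262↦10, 263↦11, 265↦13, 281↦11, 301↦13, 342↦0. The residue 3 repeats (at 3 and 93), and 93 − 3 = 90 = 5·18.

The pair (3, 93) works.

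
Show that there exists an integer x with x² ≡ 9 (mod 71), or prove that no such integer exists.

Take x = 68. Then 68² = 4624 = 65·71 + 9, so 68² ≡ 9 (mod 71).

x = 68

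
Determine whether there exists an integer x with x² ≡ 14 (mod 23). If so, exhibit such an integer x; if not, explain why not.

23 is prime, so by Euler's criterion 14 is a square mod 23 iff 14^((23−1)/2) = 14^11 ≡ 1 (mod 23).
Squaring successively (mod 23): 14^2 = 196 ≡ 12; 14^4 ≡ 12² = 144 ≡ 6; 14^8 ≡ 6² = 36 ≡ 13.
Since 11 = 8 + 2 + 1, 14^11 ≡ 13 · 12 · 14; multiplying out mod 23: 13·12 = 156 ≡ 18, then 18·14 = 252 ≡ 22. Thus 14^11 ≡ 22 ≡ −1 (mod 23).
By Euler's criterion 14 is a quadratic non-residue mod 23: no x satisfies x² ≡ 14 (mod 23).

No such integer exists.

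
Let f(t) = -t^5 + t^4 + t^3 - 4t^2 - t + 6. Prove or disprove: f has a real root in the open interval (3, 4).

f(3) = -168 and f(4) = -766, both negative, so a sign-change argument is unavailable; we show f keeps this sign on the whole interval.
Substitute t = 3 + u, where 0 < u < 1 on the interval. Expanding, f(3 + u) = -u^5 - 14u^4 - 77u^3 - 211u^2 - 295u - 168.
All 6 nonzero coefficients of this polynomial in u are negative; hence for u > 0 the value is a sum of negative terms (the constant -168 among them).
Therefore f(t) < 0 throughout (3, 4), and f has no zero there.

No such root exists.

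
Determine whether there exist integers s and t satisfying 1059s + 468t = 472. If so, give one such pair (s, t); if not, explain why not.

gcd(1059, 468) = 3, so every integer of the form 1059s + 468t is a multiple of 3.
However 472 leaves remainder 1 on division by 3.
Therefore 1059s + 468t = 472 has no solution in integers.

No, no such integers exist.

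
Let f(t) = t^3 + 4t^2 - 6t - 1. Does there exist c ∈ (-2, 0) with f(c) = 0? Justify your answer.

Yes, f has a root in the interval.

f(-2) = 19 and f(0) = -1, which have opposite signs.
Since f is a polynomial it is continuous on [-2, 0].
So by the Intermediate Value Theorem there is a c strictly between -2 and 0 with f(c) = 0.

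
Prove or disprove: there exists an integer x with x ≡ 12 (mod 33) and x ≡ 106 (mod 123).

gcd(33, 123) = 3. If x ≡ 12 (mod 33) and x ≡ 106 (mod 123), then x ≡ 12 (mod 3) and x ≡ 106 (mod 3).
These are incompatible: 12 − 106 = -94 is not divisible by 3.
So no integer satisfies both congruences.

No, no such integer exists.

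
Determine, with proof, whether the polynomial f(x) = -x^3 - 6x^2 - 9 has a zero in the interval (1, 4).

f has no root in that interval.

f(1) = -16 and f(4) = -169, both negative, so a sign-change argument is unavailable; we show f keeps this sign on the whole interval.
Substitute x = 1 + u, where 0 < u < 3 on the interval. Expanding, f(1 + u) = -u^3 - 9u^2 - 15u - 16.
All 4 nonzero coefficients of this polynomial in u are negative; hence for u > 0 the value is a sum of negative terms (the constant -16 among them).
Therefore f(x) < 0 throughout (1, 4), and f has no zero there.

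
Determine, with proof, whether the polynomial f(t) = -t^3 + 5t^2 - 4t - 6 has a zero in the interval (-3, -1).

f has no root in that interval.

The endpoint values f(-3) = 78 and f(-1) = 4 are both positive. Claim: f(t) > 0 for every t in (-3, -1).
Shift to the endpoint -1: with t = -1 − u (0 < u < 2), one computes f(-1 − u) = u^3 + 8u^2 + 17u + 4.
The nonzero coefficients here are all positive, so for u > 0 every term is positive (or zero), and the constant term 4 is strictly positive.
Therefore f(t) > 0 throughout (-3, -1), and f has no zero there.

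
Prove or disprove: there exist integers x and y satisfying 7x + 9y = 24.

x = 6, y = -2

7 and 9 are coprime, so 7x + 9y ranges over all of ℤ.
Euclidean algorithm: 9 = 1·7 + 2, 7 = 3·2 + 1, 2 = 2·1 + 0.
Unwinding: 1 = 7 − 3·2 = 7 − 3·(9 − 1·7) = −3·9 + 4·7, i.e. 7·4 + 9·(-3) = 1.
Scaling by 24 gives the particular solution (x, y) = (96, -72).
Shifting by a multiple of (9, −7) keeps it a solution: x = 96 − 10·9 = 6, y = -72 + 10·7 = -2.
Check: 7·6 + 9·(-2) = 42 − 18 = 24. ✓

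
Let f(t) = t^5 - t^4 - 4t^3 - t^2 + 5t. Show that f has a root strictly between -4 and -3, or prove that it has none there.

The endpoint values f(-4) = -1060 and f(-3) = -240 are both negative. Claim: f(t) < 0 for every t in (-4, -3).
Substitute t = -3 − u, where 0 < u < 1 on the interval. Expanding, f(-3 − u) = -u^5 - 16u^4 - 98u^3 - 289u^2 - 416u - 240.
All 6 nonzero coefficients of this polynomial in u are negative; hence for u > 0 the value is a sum of negative terms (the constant -240 among them).
Therefore f(t) < 0 throughout (-4, -3), and f has no zero there.

f has no root in that interval.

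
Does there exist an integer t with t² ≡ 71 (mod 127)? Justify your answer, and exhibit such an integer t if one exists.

t = 43

Take t = 43. Then 43² = 1849 = 14·127 + 71, so 43² ≡ 71 (mod 127).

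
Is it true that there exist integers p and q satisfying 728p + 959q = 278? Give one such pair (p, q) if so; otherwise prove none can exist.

There are no such integers.

Any value of 728p + 959q is a multiple of gcd(728, 959) = 7.
But 278 is not a multiple of 7 (it leaves remainder 5).
Therefore 728p + 959q = 278 has no solution in integers.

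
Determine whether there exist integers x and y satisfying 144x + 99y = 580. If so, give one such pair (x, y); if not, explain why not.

No, no such integers exist.

Any value of 144x + 99y is a multiple of gcd(144, 99) = 9.
However 580 leaves remainder 4 on division by 9.
Hence no integers x, y satisfy the equation.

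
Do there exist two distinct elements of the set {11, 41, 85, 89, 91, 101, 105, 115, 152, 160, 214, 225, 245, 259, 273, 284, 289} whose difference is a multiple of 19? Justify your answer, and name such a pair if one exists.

Residues mod 19: 11↦11, 41↦3, 85↦9, 89↦13, 91↦15, 101↦6, 105↦10, 115↦1, 152↦0, 160↦8, 214↦5, 225↦16, 245↦17, 259↦12, 273↦7, 284↦18, 289↦4.
All 17 residues are distinct, so no two elements differ by a multiple of 19.

There is no such pair.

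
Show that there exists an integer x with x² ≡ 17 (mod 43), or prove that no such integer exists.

x = 19 works: 19² = 361, and 361 − 17 = 344 = 8·43.

x = 19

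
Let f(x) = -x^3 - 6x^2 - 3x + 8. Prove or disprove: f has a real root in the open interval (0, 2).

f(0) = 8 and f(2) = -30, which have opposite signs.
f is continuous everywhere (it is a polynomial), in particular on [0, 2].
By the Intermediate Value Theorem f must vanish at some point of (0, 2).

Such a root exists.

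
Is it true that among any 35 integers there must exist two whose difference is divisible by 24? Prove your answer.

Partition the integers by their residue mod 24; there are 24 classes.
Since 35 > 24, two of the 35 integers must share a residue class by the pigeonhole principle; call them a and b.
Equal remainders mean a − b ≡ 0 (mod 24), so 24 divides their difference.

Yes.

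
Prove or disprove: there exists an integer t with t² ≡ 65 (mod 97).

Take t = 29. Then 29² = 841 = 8·97 + 65, so 29² ≡ 65 (mod 97).

t = 29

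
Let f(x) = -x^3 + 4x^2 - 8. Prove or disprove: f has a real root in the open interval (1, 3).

Such a root exists.

f(1) = -5 and f(3) = 1, which have opposite signs.
Since f is a polynomial it is continuous on [1, 3].
By the Intermediate Value Theorem f must vanish at some point of (1, 3).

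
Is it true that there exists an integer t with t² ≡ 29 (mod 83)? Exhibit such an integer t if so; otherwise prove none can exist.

t = 19

Take t = 19. Then 19² = 361 = 4·83 + 29, so 19² ≡ 29 (mod 83).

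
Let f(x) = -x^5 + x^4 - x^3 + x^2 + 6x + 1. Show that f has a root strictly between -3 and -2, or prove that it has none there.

No such root exists.

f(-3) = 343 and f(-2) = 49, both positive, so a sign-change argument is unavailable; we show f keeps this sign on the whole interval.
Substitute x = -2 − u, where 0 < u < 1 on the interval. Expanding, f(-2 − u) = u^5 + 11u^4 + 49u^3 + 111u^2 + 122u + 49.
The nonzero coefficients here are all positive, so for u > 0 every term is positive (or zero), and the constant term 49 is strictly positive.
So f is strictly positive on (-3, -2); no root exists in the interval.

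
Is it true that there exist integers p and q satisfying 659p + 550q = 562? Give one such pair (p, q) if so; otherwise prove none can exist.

659 and 550 are coprime, so 659p + 550q ranges over all of ℤ.
Dividing repeatedly: 659 = 1·550 + 109, 550 = 5·109 + 5, 109 = 21·5 + 4, 5 = 1·4 + 1, 4 = 4·1 + 0.
Working back up the chain: 1 = 5 − 1·4 = 5 − (109 − 21·5) = −109 + 22·5 = −109 + 22·(550 − 5·109) = 22·550 − 111·109 = 22·550 − 111·(659 − 1·550) = −111·659 + 133·550. So 659·(-111) + 550·133 = 1.
Scaling by 562 gives the particular solution (p, q) = (-62382, 74746).
Adding 114·550 to p and subtracting 114·659 from q gives the tidier solution (318, -380).
Indeed 659·318 + 550·(-380) = 209562 − 209000 = 562.

p = 318, q = -380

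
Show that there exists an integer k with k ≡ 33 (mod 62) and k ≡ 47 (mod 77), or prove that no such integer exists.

gcd(62, 77) = 1, so the Chinese Remainder Theorem guarantees exactly one residue class mod 4774 satisfying both.
Write k = 33 + 62t and require 33 + 62t ≡ 47 (mod 77), i.e. 62t ≡ 14 (mod 77).
Since 62·41 = 2542 = 33·77 + 1, the inverse of 62 mod 77 is 41.
Multiplying by 41: t ≡ 41·14 = 574 ≡ 35 (mod 77).
Taking t = 35 gives k = 33 + 62·35 = 2203.
Check: 2203 mod 62 = 33, 2203 mod 77 = 47. ✓

k = 2203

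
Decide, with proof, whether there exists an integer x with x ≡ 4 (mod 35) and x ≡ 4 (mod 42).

x = 4

gcd(35, 42) = 7. A simultaneous solution exists iff 4 ≡ 4 (mod 7); here 4 mod 7 = 4 = 4 mod 7, so it does.
In fact x = 4 itself already satisfies 4 mod 42 = 4.
Verify: 4 = 0·35 + 4 and 4 = 0·42 + 4. ✓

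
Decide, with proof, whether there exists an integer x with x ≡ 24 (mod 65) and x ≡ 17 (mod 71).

gcd(65, 71) = 1, so the Chinese Remainder Theorem guarantees exactly one residue class mod 4615 satisfying both.
Write x = 24 + 65t and require 24 + 65t ≡ 17 (mod 71), i.e. 65t ≡ 64 (mod 71).
To invert 65 modulo 71: 71 = 1·65 + 6, 65 = 10·6 + 5, 6 = 1·5 + 1, 5 = 5·1 + 0, and unwinding, 1 = 6 − 1·5 = 6 − (65 − 10·6) = −65 + 11·6 = −65 + 11·(71 − 1·65) = 11·71 − 12·65. Thus 65⁻¹ ≡ -12 ≡ 59 (mod 71).
Therefore t ≡ 59·64 = 3776 ≡ 13 (mod 71).
With t = 13: x = 24 + 65·13 = 869.
Verify: 869 = 13·65 + 24 and 869 = 12·71 + 17. ✓

x = 869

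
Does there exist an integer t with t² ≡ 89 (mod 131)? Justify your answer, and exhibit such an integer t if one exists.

Take t = 73. Then 73² = 5329 = 40·131 + 89, so 73² ≡ 89 (mod 131).

t = 73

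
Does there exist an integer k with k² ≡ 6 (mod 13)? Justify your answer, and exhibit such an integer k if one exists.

Since (13 − k)² ≡ k² (mod 13), it suffices to square k = 0, 1, …, 6: the residues are 0, 1, 4, 9, 3, 12, 10.
The set of squares mod 13 is therefore {0, 1, 3, 4, 9, 10, 12}, which does not contain 6.
Hence no integer k has k² ≡ 6 (mod 13).

There is no such integer.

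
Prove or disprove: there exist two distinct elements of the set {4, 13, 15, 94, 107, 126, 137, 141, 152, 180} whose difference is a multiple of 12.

No, no such pair exists.

Two integers differ by a multiple of 12 exactly when they have the same residue mod 12. The residues are 4↦4, 13↦1, 15↦3, 94↦10, 107↦11, 126↦6, 137↦5, 141↦9, 152↦8, 180↦0.
No residue repeats among the 10 elements, so no pair has difference ≡ 0 (mod 12).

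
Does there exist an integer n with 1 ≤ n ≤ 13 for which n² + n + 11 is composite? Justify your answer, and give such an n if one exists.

n = 10

At n = 10: 10² + 10 + 11 = 121 = 11·11, which is composite.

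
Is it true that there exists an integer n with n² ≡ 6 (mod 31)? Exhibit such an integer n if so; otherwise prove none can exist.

No such integer exists.

Apply Euler's criterion with the prime 31: 6 is a quadratic residue iff 6^15 ≡ 1 (mod 31), and a non-residue iff it is ≡ −1.
Repeated squaring mod 31: 6^2 = 36 ≡ 5; 6^4 ≡ 5² = 25 ≡ 25; 6^8 ≡ 25² = 625 ≡ 5.
Since 15 = 8 + 4 + 2 + 1, 6^15 ≡ 5 · 25 · 5 · 6; multiplying out mod 31: 5·25 = 125 ≡ 1, then 1·5 = 5 ≡ 5, then 5·6 = 30 ≡ 30. Thus 6^15 ≡ 30 ≡ −1 (mod 31).
The value −1 means 6 is a non-residue modulo 31, so n² ≡ 6 (mod 31) is impossible.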